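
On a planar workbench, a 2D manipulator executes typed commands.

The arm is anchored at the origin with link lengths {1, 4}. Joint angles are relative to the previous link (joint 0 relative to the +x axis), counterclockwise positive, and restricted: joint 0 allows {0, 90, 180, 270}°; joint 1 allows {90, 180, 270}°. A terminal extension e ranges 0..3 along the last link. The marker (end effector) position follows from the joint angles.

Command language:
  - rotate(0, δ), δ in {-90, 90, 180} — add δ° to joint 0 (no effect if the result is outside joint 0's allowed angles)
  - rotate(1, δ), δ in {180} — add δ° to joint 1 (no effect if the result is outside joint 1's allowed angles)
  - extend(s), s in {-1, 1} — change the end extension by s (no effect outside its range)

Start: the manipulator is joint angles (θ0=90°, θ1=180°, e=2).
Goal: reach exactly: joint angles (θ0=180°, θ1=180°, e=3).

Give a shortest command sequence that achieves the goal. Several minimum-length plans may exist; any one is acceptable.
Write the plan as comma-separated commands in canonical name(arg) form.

rotate(0, 90), extend(1)

from: joint angles (θ0=90°, θ1=180°, e=2)
1. rotate(0, 90) → joint angles (θ0=180°, θ1=180°, e=2)
2. extend(1) → joint angles (θ0=180°, θ1=180°, e=3)
minimal: 2 command(s), checked below 2.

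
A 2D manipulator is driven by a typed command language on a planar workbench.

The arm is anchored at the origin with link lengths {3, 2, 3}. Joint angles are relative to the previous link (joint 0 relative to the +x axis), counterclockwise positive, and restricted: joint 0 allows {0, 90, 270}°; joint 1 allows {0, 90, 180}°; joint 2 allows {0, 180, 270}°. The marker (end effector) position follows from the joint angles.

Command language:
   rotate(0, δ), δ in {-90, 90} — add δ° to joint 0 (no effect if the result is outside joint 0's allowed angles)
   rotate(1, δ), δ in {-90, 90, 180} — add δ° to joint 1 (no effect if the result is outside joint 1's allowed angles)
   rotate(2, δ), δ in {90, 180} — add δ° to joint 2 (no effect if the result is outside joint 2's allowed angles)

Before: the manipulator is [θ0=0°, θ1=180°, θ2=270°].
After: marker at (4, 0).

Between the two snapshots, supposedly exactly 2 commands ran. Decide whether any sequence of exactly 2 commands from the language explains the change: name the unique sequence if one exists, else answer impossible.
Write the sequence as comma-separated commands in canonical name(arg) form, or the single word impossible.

key: order matters: swapping rotate(2, 90) and rotate(2, 180) lands elsewhere
start: [θ0=0°, θ1=180°, θ2=270°]
1. rotate(2, 90) → [θ0=0°, θ1=180°, θ2=0°]
2. rotate(2, 180) → [θ0=0°, θ1=180°, θ2=180°]
uniquely the one of 49 2-step routes that fits.

rotate(2, 90), rotate(2, 180)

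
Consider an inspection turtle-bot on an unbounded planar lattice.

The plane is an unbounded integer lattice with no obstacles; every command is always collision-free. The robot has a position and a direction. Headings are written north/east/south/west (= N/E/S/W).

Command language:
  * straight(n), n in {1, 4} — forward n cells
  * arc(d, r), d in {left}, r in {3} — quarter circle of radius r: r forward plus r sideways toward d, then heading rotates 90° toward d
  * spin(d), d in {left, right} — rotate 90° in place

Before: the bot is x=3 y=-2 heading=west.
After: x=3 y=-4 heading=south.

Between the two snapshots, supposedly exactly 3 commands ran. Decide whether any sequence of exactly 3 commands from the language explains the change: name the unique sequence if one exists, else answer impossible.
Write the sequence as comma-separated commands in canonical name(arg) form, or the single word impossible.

key: order matters: swapping spin(left) and straight(1) lands elsewhere
start: x=3 y=-2 heading=west
step 1 (spin(left)): x=3 y=-2 heading=south
step 2 (straight(1)): x=3 y=-3 heading=south
step 3 (straight(1)): x=3 y=-4 heading=south
no rival 3-sequence matches.

spin(left), straight(1), straight(1)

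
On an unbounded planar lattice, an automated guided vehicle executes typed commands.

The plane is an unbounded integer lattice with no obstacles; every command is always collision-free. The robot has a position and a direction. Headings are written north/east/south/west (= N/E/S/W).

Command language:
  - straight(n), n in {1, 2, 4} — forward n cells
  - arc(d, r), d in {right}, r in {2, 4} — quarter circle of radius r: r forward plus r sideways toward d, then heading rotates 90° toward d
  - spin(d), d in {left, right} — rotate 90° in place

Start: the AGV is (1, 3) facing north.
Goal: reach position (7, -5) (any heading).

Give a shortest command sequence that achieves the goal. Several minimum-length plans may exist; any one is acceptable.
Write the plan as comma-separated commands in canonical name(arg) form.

initial: (1, 3) facing north
[1] after spin(right): (1, 3) facing east
[2] after straight(2): (3, 3) facing east
[3] after arc(right, 4): (7, -1) facing south
[4] after straight(4): (7, -5) facing south
shorter routes all fall short; 4 is best.

spin(right), straight(2), arc(right, 4), straight(4)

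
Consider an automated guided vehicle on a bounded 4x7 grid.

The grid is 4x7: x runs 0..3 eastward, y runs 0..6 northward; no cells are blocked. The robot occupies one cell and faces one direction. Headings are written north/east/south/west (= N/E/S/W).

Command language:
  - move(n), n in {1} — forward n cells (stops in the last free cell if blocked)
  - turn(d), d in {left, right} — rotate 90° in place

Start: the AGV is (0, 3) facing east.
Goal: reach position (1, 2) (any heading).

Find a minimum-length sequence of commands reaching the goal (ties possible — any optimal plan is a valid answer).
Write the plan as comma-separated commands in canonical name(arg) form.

t0: (0, 3) facing east
1. move(1) → (1, 3) facing east
2. turn(right) → (1, 3) facing south
3. move(1) → (1, 2) facing south
minimal: 3 command(s), checked below 3.

move(1), turn(right), move(1)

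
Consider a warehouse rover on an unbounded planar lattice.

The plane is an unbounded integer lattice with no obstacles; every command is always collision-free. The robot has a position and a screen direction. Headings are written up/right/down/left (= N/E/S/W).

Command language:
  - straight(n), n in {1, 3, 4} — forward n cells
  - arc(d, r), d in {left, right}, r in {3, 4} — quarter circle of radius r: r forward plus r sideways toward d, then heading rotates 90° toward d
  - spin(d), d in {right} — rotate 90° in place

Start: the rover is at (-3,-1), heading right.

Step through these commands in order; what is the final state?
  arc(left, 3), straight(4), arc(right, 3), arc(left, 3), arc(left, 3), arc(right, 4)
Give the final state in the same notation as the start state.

t0: at (-3,-1), heading right
t=1 arc(left, 3) ⇒ at (0,2), heading up
t=2 straight(4) ⇒ at (0,6), heading up
t=3 arc(right, 3) ⇒ at (3,9), heading right
t=4 arc(left, 3) ⇒ at (6,12), heading up
t=5 arc(left, 3) ⇒ at (3,15), heading left
t=6 arc(right, 4) ⇒ at (-1,19), heading up

at (-1,19), heading up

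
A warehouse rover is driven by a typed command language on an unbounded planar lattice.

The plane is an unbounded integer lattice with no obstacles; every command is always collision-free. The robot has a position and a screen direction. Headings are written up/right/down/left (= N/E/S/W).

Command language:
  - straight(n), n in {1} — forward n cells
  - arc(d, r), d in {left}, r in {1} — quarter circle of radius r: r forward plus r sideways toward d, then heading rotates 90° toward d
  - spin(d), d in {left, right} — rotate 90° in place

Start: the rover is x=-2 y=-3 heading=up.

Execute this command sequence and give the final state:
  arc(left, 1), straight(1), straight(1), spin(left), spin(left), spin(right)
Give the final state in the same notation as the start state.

x=-5 y=-2 heading=down

from: x=-2 y=-3 heading=up
[1] after arc(left, 1): x=-3 y=-2 heading=left
[2] after straight(1): x=-4 y=-2 heading=left
[3] after straight(1): x=-5 y=-2 heading=left
[4] after spin(left): x=-5 y=-2 heading=down
[5] after spin(left): x=-5 y=-2 heading=right
[6] after spin(right): x=-5 y=-2 heading=down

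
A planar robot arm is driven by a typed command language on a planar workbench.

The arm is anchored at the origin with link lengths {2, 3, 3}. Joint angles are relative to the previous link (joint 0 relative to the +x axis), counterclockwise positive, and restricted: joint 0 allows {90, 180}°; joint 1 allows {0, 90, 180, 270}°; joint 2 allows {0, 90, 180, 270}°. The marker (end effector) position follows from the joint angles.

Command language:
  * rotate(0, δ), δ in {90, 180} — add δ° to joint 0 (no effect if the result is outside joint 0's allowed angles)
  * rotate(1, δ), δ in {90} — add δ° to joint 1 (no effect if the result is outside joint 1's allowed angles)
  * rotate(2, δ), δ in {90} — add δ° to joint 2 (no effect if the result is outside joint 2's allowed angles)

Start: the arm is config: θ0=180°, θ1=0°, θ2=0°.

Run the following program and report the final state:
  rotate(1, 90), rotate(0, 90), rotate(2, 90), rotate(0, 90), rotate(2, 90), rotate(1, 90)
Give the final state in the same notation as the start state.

config: θ0=180°, θ1=180°, θ2=180°

t0: config: θ0=180°, θ1=0°, θ2=0°
t=1 rotate(1, 90) ⇒ config: θ0=180°, θ1=90°, θ2=0°
t=2 rotate(0, 90) ⇒ config: θ0=180°, θ1=90°, θ2=0°
t=3 rotate(2, 90) ⇒ config: θ0=180°, θ1=90°, θ2=90°
t=4 rotate(0, 90) ⇒ config: θ0=180°, θ1=90°, θ2=90°
t=5 rotate(2, 90) ⇒ config: θ0=180°, θ1=90°, θ2=180°
t=6 rotate(1, 90) ⇒ config: θ0=180°, θ1=180°, θ2=180°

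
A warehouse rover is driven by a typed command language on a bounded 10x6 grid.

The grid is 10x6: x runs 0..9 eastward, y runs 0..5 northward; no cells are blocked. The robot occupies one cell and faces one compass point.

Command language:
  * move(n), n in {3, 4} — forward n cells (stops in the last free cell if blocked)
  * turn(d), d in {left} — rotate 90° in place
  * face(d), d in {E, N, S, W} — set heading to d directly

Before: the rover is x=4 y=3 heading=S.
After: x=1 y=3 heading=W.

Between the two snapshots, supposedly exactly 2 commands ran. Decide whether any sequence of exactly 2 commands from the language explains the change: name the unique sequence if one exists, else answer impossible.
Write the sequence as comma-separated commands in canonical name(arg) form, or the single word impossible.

key: cell and facing (now W) both changed — the 2 commands mix motion and turning
t0: x=4 y=3 heading=S
1. face(W) → x=4 y=3 heading=W
2. move(3) → x=1 y=3 heading=W
no other 2-command option fits: unique.

face(W), move(3)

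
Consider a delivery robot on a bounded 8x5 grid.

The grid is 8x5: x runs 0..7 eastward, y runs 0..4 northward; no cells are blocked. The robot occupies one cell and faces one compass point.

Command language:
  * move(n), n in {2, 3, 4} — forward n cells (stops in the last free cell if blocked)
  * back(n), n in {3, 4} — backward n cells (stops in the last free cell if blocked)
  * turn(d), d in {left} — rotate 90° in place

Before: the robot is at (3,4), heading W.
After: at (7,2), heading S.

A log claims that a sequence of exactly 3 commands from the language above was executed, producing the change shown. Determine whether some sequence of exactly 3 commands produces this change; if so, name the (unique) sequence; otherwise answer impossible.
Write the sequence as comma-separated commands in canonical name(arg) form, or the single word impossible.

key: cell and facing (now S) both changed — the 3 commands mix motion and turning
from: at (3,4), heading W
1. back(4) → at (7,4), heading W
2. turn(left) → at (7,4), heading S
3. move(2) → at (7,2), heading S
all 216 alternatives checked — unique.

back(4), turn(left), move(2)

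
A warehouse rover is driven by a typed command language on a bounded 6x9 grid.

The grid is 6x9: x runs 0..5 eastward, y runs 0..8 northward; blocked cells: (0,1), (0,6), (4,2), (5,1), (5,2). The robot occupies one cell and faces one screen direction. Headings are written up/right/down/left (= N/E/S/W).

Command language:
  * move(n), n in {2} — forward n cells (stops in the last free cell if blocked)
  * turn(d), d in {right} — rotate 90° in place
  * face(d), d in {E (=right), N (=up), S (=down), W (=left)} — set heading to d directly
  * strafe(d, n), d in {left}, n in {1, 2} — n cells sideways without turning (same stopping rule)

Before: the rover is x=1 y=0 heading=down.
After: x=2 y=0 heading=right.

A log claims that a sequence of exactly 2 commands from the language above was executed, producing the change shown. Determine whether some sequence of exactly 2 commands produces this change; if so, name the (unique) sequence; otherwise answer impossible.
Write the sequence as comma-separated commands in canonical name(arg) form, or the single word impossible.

key: order matters: swapping strafe(left, 1) and face(E) lands elsewhere
begin: x=1 y=0 heading=down
t=1 strafe(left, 1) ⇒ x=2 y=0 heading=down
t=2 face(E) ⇒ x=2 y=0 heading=right
uniquely the one of 64 2-step routes that fits.

strafe(left, 1), face(E)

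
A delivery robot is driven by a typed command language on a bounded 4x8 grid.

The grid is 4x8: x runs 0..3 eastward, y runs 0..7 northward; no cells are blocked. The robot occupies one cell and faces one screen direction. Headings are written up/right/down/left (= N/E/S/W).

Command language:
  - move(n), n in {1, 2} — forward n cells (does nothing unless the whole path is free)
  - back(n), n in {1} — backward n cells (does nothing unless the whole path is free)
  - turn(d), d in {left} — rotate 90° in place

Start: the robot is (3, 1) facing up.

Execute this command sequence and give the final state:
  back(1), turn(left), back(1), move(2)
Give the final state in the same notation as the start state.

initial: (3, 1) facing up
t=1 back(1) ⇒ (3, 0) facing up
t=2 turn(left) ⇒ (3, 0) facing left
t=3 back(1) ⇒ (3, 0) facing left
t=4 move(2) ⇒ (1, 0) facing left

(1, 0) facing left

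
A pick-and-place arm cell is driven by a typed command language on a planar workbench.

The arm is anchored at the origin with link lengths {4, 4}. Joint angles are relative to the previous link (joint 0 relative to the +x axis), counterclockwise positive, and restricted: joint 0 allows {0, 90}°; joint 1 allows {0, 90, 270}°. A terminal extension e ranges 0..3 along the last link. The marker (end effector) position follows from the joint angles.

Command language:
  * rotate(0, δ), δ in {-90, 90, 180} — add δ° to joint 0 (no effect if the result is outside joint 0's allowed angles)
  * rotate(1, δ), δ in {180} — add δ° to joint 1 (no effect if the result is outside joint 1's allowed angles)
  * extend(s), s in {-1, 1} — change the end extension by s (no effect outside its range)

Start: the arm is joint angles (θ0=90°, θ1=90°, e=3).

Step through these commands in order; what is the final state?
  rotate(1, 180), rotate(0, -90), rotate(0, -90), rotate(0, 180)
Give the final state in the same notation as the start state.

from: joint angles (θ0=90°, θ1=90°, e=3)
step 1 (rotate(1, 180)): joint angles (θ0=90°, θ1=270°, e=3)
step 2 (rotate(0, -90)): joint angles (θ0=0°, θ1=270°, e=3)
step 3 (rotate(0, -90)): joint angles (θ0=0°, θ1=270°, e=3)
step 4 (rotate(0, 180)): joint angles (θ0=0°, θ1=270°, e=3)

joint angles (θ0=0°, θ1=270°, e=3)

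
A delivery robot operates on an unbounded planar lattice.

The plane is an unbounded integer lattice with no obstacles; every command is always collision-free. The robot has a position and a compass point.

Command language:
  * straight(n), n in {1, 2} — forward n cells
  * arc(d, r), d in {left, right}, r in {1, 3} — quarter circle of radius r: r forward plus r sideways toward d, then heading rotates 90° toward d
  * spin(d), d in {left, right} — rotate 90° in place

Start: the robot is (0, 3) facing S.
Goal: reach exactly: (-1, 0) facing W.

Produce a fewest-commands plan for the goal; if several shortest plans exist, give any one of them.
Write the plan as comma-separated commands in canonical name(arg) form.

from: (0, 3) facing S
t=1 straight(2) ⇒ (0, 1) facing S
t=2 arc(right, 1) ⇒ (-1, 0) facing W
minimal: 2 command(s), checked below 2.

straight(2), arc(right, 1)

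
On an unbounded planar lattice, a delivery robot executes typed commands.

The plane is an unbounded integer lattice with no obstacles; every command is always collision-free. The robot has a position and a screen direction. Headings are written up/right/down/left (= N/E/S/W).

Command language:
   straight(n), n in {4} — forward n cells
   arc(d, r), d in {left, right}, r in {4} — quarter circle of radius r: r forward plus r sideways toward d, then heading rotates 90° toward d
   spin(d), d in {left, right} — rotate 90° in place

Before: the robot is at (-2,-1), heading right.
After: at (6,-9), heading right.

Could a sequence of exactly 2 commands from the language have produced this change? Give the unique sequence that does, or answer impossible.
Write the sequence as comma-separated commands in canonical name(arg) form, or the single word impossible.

key: running arc(left, 4) before arc(right, 4) would end elsewhere — order is forced
initial: at (-2,-1), heading right
1. arc(right, 4) → at (2,-5), heading down
2. arc(left, 4) → at (6,-9), heading right
all 25 alternatives checked — unique.

arc(right, 4), arc(left, 4)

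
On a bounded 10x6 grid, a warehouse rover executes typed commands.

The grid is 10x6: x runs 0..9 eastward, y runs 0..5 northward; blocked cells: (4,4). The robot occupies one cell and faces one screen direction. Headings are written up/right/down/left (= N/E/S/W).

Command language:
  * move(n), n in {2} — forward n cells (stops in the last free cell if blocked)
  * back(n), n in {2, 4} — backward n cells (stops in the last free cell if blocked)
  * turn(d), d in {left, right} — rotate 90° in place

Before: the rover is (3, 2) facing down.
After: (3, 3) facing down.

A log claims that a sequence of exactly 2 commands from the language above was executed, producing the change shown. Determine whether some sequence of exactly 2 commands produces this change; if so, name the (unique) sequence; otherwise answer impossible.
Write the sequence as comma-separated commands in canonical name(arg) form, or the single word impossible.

key: back(4) runs into the grid edge before its full distance
t0: (3, 2) facing down
t=1 back(4) ⇒ (3, 5) facing down
t=2 move(2) ⇒ (3, 3) facing down
no other 2-command option fits: unique.

back(4), move(2)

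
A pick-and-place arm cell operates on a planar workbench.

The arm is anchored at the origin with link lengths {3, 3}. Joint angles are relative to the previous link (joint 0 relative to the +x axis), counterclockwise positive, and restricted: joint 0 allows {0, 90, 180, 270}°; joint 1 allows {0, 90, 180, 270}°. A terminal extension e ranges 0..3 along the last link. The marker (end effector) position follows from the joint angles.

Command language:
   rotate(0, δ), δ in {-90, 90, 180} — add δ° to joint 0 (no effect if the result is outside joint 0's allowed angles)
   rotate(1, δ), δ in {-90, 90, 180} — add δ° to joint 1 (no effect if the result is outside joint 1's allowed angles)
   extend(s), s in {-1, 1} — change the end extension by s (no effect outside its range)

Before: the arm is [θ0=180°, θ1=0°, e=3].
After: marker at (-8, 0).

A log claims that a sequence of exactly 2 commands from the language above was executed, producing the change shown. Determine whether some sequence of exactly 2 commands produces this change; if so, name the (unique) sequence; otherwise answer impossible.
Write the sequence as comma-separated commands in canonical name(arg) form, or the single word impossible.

extend(1), extend(-1)

key: running extend(-1) before extend(1) would end elsewhere — order is forced
from: [θ0=180°, θ1=0°, e=3]
[1] after extend(1): [θ0=180°, θ1=0°, e=3]
[2] after extend(-1): [θ0=180°, θ1=0°, e=2]
no other 2-command option fits: unique.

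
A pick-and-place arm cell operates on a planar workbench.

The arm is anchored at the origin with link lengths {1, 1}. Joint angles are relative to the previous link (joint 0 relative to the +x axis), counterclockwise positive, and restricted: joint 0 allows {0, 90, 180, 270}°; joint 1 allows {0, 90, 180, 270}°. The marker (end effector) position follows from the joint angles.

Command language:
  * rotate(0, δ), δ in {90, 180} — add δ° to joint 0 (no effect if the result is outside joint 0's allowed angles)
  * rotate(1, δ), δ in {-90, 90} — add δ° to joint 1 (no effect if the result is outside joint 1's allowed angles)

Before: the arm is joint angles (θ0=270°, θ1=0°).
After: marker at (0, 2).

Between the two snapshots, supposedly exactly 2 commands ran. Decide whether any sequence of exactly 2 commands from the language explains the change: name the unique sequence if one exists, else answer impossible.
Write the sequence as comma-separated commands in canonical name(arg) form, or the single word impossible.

rotate(0, 90), rotate(0, 90)

begin: joint angles (θ0=270°, θ1=0°)
t=1 rotate(0, 90) ⇒ joint angles (θ0=0°, θ1=0°)
t=2 rotate(0, 90) ⇒ joint angles (θ0=90°, θ1=0°)
no rival 2-sequence matches.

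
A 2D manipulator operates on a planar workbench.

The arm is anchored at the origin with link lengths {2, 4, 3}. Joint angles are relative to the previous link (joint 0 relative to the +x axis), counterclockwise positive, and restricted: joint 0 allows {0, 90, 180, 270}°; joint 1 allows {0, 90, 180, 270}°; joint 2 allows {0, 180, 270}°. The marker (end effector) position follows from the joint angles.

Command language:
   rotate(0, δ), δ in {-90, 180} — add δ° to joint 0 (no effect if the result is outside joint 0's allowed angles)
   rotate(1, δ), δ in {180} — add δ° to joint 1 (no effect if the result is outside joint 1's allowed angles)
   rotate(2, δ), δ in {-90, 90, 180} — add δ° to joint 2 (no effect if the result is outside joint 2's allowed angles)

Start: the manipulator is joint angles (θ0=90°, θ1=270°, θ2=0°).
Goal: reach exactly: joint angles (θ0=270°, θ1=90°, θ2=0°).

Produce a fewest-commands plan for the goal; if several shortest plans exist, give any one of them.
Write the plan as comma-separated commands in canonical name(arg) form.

rotate(0, 180), rotate(1, 180)

t0: joint angles (θ0=90°, θ1=270°, θ2=0°)
1. rotate(0, 180) → joint angles (θ0=270°, θ1=270°, θ2=0°)
2. rotate(1, 180) → joint angles (θ0=270°, θ1=90°, θ2=0°)
no 1-step plan works, so 2 is optimal.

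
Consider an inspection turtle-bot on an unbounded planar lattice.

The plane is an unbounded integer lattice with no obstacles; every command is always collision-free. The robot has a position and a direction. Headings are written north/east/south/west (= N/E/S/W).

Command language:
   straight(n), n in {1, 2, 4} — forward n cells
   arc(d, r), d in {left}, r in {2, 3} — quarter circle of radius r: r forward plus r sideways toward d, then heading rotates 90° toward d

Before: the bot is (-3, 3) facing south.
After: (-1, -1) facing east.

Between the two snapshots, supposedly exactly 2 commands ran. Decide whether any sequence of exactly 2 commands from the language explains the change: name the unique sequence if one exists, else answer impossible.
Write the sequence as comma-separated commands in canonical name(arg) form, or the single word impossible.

key: running arc(left, 2) before straight(2) would end elsewhere — order is forced
begin: (-3, 3) facing south
1. straight(2) → (-3, 1) facing south
2. arc(left, 2) → (-1, -1) facing east
no other 2-command option fits: unique.

straight(2), arc(left, 2)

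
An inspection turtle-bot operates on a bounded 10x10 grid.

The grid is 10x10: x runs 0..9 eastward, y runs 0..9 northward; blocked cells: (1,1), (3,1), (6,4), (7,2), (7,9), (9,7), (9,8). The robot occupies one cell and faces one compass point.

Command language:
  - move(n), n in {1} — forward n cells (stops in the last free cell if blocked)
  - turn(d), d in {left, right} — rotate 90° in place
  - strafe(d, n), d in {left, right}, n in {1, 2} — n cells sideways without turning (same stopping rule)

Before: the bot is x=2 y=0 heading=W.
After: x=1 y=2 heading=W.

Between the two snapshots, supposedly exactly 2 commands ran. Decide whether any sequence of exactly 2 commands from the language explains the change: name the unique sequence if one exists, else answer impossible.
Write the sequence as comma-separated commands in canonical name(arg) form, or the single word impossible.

key: heading stays W — no command in the sequence turns
initial: x=2 y=0 heading=W
[1] after strafe(right, 2): x=2 y=2 heading=W
[2] after move(1): x=1 y=2 heading=W
all 49 alternatives checked — unique.

strafe(right, 2), move(1)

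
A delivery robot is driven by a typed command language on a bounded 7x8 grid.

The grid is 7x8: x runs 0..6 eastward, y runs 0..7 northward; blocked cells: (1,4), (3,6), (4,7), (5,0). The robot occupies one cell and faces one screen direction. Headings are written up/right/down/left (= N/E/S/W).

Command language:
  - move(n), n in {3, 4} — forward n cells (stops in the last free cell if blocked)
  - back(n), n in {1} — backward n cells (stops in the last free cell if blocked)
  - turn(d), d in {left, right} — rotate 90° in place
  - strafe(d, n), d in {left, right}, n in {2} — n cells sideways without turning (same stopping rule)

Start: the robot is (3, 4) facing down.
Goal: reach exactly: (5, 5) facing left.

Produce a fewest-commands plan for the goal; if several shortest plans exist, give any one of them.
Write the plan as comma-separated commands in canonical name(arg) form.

strafe(left, 2), back(1), turn(right)

initial: (3, 4) facing down
step 1 (strafe(left, 2)): (5, 4) facing down
step 2 (back(1)): (5, 5) facing down
step 3 (turn(right)): (5, 5) facing left
no 2-step plan works, so 3 is optimal.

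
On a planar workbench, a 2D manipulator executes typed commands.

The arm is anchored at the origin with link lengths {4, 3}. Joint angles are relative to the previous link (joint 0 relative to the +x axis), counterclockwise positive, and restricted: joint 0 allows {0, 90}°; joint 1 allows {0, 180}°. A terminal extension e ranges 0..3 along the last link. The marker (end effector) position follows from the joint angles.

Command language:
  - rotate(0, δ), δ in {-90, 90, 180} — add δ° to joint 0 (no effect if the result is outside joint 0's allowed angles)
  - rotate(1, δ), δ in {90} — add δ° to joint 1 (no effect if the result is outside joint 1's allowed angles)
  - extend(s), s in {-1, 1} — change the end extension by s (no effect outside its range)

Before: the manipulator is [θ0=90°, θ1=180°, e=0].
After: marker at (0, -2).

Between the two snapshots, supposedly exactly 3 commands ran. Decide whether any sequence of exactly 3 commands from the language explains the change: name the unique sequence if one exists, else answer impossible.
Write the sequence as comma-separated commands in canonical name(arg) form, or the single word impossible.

extend(1), extend(1), extend(1)

t0: [θ0=90°, θ1=180°, e=0]
[1] after extend(1): [θ0=90°, θ1=180°, e=1]
[2] after extend(1): [θ0=90°, θ1=180°, e=2]
[3] after extend(1): [θ0=90°, θ1=180°, e=3]
uniquely the one of 216 3-step routes that fits.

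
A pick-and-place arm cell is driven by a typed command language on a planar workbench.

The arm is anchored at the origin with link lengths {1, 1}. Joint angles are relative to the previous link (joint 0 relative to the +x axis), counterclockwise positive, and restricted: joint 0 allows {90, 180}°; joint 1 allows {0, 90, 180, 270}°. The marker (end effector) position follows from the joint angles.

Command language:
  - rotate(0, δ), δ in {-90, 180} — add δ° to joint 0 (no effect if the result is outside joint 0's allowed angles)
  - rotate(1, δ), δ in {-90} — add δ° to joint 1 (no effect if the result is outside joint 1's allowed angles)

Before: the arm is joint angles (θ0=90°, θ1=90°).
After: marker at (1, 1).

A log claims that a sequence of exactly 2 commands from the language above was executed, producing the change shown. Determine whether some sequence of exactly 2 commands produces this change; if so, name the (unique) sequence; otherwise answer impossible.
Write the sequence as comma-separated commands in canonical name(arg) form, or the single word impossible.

rotate(1, -90), rotate(1, -90)

from: joint angles (θ0=90°, θ1=90°)
t=1 rotate(1, -90) ⇒ joint angles (θ0=90°, θ1=0°)
t=2 rotate(1, -90) ⇒ joint angles (θ0=90°, θ1=270°)
all 9 alternatives checked — unique.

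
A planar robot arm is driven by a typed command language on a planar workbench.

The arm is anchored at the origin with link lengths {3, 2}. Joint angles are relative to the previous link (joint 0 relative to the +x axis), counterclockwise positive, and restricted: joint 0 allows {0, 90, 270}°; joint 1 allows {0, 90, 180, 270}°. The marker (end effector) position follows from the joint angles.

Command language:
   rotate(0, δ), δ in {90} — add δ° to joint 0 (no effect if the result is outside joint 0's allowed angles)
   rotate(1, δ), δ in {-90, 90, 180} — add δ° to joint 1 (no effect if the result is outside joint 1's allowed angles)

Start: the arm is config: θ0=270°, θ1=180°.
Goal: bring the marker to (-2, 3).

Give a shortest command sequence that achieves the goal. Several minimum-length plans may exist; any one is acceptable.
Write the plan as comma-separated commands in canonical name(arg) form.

t0: config: θ0=270°, θ1=180°
[1] after rotate(0, 90): config: θ0=0°, θ1=180°
[2] after rotate(0, 90): config: θ0=90°, θ1=180°
[3] after rotate(1, -90): config: θ0=90°, θ1=90°
no 2-step plan works, so 3 is optimal.

rotate(0, 90), rotate(0, 90), rotate(1, -90)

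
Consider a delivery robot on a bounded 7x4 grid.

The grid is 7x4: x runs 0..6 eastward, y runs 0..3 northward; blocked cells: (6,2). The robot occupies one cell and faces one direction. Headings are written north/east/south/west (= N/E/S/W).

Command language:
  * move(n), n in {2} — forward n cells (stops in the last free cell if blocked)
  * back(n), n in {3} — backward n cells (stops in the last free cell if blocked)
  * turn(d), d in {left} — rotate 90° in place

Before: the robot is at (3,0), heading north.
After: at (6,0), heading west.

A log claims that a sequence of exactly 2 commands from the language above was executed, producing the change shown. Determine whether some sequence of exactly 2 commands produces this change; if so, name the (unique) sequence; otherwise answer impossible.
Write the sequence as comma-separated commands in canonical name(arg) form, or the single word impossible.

key: running back(3) before turn(left) would end elsewhere — order is forced
t0: at (3,0), heading north
[1] after turn(left): at (3,0), heading west
[2] after back(3): at (6,0), heading west
uniquely the one of 9 2-step routes that fits.

turn(left), back(3)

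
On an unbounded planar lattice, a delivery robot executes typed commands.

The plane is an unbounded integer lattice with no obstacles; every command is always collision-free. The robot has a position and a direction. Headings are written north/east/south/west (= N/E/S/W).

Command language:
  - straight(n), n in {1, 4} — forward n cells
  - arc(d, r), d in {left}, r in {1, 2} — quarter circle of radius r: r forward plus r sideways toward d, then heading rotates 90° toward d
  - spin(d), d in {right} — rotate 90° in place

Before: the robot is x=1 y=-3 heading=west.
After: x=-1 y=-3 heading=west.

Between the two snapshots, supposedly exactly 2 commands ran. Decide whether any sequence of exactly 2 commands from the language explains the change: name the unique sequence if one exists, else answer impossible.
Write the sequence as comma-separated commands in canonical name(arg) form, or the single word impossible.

key: heading stays W — no command in the sequence turns
from: x=1 y=-3 heading=west
step 1 (straight(1)): x=0 y=-3 heading=west
step 2 (straight(1)): x=-1 y=-3 heading=west
all 25 alternatives checked — unique.

straight(1), straight(1)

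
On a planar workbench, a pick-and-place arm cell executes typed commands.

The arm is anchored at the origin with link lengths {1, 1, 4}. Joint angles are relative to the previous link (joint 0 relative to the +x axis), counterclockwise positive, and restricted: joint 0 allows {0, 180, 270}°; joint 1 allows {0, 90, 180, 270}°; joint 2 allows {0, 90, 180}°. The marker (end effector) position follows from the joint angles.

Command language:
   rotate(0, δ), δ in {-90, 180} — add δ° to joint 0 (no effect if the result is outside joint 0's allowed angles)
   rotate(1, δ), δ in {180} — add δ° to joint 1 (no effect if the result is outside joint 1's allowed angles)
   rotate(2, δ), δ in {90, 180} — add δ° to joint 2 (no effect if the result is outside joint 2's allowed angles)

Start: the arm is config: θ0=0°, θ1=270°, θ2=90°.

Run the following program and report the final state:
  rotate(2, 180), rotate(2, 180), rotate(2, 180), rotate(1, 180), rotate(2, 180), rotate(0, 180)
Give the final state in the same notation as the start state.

t0: config: θ0=0°, θ1=270°, θ2=90°
step 1 (rotate(2, 180)): config: θ0=0°, θ1=270°, θ2=90°
step 2 (rotate(2, 180)): config: θ0=0°, θ1=270°, θ2=90°
step 3 (rotate(2, 180)): config: θ0=0°, θ1=270°, θ2=90°
step 4 (rotate(1, 180)): config: θ0=0°, θ1=90°, θ2=90°
step 5 (rotate(2, 180)): config: θ0=0°, θ1=90°, θ2=90°
step 6 (rotate(0, 180)): config: θ0=180°, θ1=90°, θ2=90°

config: θ0=180°, θ1=90°, θ2=90°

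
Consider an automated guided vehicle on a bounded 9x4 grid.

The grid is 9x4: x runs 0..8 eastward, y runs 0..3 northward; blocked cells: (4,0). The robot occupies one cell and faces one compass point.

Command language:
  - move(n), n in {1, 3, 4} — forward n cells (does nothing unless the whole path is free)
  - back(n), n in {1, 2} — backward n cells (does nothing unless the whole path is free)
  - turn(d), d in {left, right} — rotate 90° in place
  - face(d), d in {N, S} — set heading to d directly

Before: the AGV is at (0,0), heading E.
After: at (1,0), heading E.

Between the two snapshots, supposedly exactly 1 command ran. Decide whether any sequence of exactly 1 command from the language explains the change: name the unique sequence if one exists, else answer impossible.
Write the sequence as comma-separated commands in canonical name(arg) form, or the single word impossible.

key: heading stays E — the single command does not turn
start: at (0,0), heading E
1. move(1) → at (1,0), heading E
no rival 1-sequence matches.

move(1)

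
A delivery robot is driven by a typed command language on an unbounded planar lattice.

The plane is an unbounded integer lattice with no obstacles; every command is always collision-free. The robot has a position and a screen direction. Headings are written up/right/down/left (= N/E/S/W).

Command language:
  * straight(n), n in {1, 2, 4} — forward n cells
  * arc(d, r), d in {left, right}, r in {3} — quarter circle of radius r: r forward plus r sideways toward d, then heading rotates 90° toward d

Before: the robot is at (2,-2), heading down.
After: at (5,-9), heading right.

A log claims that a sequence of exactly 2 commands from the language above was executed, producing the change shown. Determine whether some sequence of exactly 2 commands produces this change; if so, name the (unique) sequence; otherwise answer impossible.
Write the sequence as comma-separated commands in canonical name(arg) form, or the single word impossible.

straight(4), arc(left, 3)

key: position moved to (5,-9) AND the heading swung to E — translation plus rotation needed
start: at (2,-2), heading down
[1] after straight(4): at (2,-6), heading down
[2] after arc(left, 3): at (5,-9), heading right
uniquely the one of 25 2-step routes that fits.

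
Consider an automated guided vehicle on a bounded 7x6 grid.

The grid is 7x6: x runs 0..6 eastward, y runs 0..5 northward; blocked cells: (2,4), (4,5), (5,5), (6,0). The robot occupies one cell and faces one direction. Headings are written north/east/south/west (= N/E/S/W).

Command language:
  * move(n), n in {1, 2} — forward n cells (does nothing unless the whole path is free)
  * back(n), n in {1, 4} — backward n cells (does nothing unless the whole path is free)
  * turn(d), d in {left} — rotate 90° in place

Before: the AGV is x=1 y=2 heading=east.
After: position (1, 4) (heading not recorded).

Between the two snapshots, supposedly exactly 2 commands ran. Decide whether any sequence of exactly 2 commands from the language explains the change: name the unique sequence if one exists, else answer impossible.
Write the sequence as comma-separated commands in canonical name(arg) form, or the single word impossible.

key: order matters: swapping turn(left) and move(2) lands elsewhere
t0: x=1 y=2 heading=east
t=1 turn(left) ⇒ x=1 y=2 heading=north
t=2 move(2) ⇒ x=1 y=4 heading=north
no rival 2-sequence matches.

turn(left), move(2)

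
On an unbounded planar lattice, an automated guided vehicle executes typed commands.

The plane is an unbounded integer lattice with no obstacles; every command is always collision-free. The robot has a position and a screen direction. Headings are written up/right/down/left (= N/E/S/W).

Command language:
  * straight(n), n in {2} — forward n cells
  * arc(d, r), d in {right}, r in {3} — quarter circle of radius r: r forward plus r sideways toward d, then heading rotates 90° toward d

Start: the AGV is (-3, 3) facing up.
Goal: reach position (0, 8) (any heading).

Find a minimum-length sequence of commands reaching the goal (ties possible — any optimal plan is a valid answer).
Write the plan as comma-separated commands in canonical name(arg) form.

straight(2), arc(right, 3)

t0: (-3, 3) facing up
[1] after straight(2): (-3, 5) facing up
[2] after arc(right, 3): (0, 8) facing right
minimal: 2 command(s), checked below 2.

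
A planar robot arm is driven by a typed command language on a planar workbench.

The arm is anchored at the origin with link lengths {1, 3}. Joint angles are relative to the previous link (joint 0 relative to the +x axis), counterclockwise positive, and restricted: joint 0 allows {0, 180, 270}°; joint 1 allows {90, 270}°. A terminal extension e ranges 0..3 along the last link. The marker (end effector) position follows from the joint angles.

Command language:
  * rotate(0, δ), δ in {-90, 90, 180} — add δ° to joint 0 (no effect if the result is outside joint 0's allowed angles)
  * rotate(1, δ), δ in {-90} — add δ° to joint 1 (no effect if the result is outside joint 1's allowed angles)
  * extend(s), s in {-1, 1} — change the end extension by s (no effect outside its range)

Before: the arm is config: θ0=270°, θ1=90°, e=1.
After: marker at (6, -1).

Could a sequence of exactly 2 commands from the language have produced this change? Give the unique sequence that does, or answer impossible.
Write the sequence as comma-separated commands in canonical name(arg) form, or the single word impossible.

extend(1), extend(1)

begin: config: θ0=270°, θ1=90°, e=1
1. extend(1) → config: θ0=270°, θ1=90°, e=2
2. extend(1) → config: θ0=270°, θ1=90°, e=3
no rival 2-sequence matches.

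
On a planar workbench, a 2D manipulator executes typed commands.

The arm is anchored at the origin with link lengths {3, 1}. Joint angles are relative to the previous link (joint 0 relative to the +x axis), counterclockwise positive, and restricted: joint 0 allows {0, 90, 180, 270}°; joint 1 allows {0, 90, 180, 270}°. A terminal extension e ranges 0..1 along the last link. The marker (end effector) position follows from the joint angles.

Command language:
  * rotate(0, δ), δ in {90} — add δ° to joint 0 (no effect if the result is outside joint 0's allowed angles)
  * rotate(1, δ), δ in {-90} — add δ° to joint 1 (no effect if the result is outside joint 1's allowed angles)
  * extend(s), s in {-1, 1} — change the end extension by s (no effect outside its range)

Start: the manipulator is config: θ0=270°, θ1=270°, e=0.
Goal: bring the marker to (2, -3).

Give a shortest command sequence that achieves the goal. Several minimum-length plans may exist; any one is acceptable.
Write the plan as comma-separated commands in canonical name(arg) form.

begin: config: θ0=270°, θ1=270°, e=0
1. rotate(1, -90) → config: θ0=270°, θ1=180°, e=0
2. rotate(1, -90) → config: θ0=270°, θ1=90°, e=0
3. extend(1) → config: θ0=270°, θ1=90°, e=1
no 2-step plan works, so 3 is optimal.

rotate(1, -90), rotate(1, -90), extend(1)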